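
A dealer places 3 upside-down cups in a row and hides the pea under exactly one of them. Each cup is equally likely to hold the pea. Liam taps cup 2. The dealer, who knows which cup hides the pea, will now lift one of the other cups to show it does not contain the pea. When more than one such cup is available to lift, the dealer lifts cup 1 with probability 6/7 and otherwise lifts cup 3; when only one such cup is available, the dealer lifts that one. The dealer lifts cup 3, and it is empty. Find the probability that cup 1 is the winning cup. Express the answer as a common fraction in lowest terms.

7/8

Consider each possible location of the pea in turn.
If it is under cup 1 (prior 1/3): only cup 3 is available, probability 1; weight (1/3)·1 = 1/3.
If it is under cup 2 (prior 1/3): cup 1 is available but not opened, probability 1/7; weight (1/3)·(1/7) = 1/21.
If it is under cup 3 (prior 1/3): the dealer opened cup 3, so this case is ruled out; weight (1/3)·0 = 0.
The weights sum to 8/21.
So P(the pea under cup 1 | the dealer opened cup 3) = (1/3) / (8/21) = 7/8.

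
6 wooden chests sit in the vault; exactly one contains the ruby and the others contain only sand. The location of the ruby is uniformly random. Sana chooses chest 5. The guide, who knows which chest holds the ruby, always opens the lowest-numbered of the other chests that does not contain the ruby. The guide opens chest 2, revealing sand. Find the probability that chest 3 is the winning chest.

Apply Bayes' rule, conditioning on where the ruby actually is.
If it is in chest 1 (prior 1/6): chest 2 is the lowest-numbered option available, probability 1; weight (1/6)·1 = 1/6.
If it is in chest 2 (prior 1/6): the guide opened chest 2, so this case is ruled out; weight (1/6)·0 = 0.
If it is in any of chests 3, 4, 5, and 6 (prior 1/6 each): the guide would have opened chest 1 instead, probability 0; weight (1/6)·0 = 0 each.
The weights sum to 1/6.
So P(the ruby in chest 3 | the guide opened chest 2) = 0 / (1/6) = 0.

0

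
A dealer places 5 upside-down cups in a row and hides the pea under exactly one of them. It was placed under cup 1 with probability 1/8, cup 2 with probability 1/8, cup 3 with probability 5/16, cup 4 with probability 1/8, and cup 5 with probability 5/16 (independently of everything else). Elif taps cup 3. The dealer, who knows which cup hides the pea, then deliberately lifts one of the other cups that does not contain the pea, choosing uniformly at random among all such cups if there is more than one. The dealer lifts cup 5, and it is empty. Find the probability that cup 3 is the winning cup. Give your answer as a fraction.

5/13

Consider each possible location of the pea in turn.
If it is under any of cups 1, 2, and 4 (prior 1/8 each): the dealer has 3 equally likely choices, so probability 1/3; weight (1/8)·(1/3) = 1/24 each.
If it is under cup 3 (prior 5/16): the dealer has 4 equally likely choices, so probability 1/4; weight (5/16)·(1/4) = 5/64.
If it is under cup 5 (prior 5/16): the dealer opened cup 5, so this case is ruled out; weight (5/16)·0 = 0.
The weights sum to 13/64.
So P(the pea under cup 3 | the dealer opened cup 5) = (5/64) / (13/64) = 5/13.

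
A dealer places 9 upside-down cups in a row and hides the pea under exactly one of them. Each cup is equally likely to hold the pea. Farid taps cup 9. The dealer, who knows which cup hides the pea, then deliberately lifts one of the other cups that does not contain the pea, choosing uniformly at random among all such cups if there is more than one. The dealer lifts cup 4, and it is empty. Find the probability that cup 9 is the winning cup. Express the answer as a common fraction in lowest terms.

1/9

Consider each possible location of the pea in turn.
If it is under any of cups 1, 2, 3, 5, 6, 7, and 8 (prior 1/9 each): the dealer has 7 equally likely choices, so probability 1/7; weight (1/9)·(1/7) = 1/63 each.
If it is under cup 4 (prior 1/9): the dealer opened cup 4, so this case is ruled out; weight (1/9)·0 = 0.
If it is under cup 9 (prior 1/9): the dealer has 8 equally likely choices, so probability 1/8; weight (1/9)·(1/8) = 1/72.
The weights sum to 1/8.
So P(the pea under cup 9 | the dealer opened cup 4) = (1/72) / (1/8) = 1/9.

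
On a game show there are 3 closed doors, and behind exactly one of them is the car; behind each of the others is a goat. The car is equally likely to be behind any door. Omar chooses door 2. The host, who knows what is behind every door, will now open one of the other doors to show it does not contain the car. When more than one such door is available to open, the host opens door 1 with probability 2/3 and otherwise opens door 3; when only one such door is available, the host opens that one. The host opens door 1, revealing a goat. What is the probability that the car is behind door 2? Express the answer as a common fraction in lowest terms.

2/5

Condition on the true location of the car.
If it is behind door 1 (prior 1/3): the host opened door 1, so this case is ruled out; weight (1/3)·0 = 0.
If it is behind door 2 (prior 1/3): door 1 is available, opened with probability 2/3; weight (1/3)·(2/3) = 2/9.
If it is behind door 3 (prior 1/3): only door 1 is available, probability 1; weight (1/3)·1 = 1/3.
The weights sum to 5/9.
So P(the car behind door 2 | the host opened door 1) = (2/9) / (5/9) = 2/5.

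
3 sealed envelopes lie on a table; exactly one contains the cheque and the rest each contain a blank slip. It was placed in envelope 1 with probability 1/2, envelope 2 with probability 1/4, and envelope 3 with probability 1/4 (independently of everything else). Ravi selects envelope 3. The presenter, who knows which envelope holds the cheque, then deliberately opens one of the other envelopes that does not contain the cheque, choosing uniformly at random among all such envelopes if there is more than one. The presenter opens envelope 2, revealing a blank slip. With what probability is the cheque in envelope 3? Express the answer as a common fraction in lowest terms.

Apply Bayes' rule, conditioning on where the cheque actually is.
If it is in envelope 1 (prior 1/2): the presenter has no choice, probability 1; weight (1/2)·1 = 1/2.
If it is in envelope 2 (prior 1/4): the presenter opened envelope 2, so this case is ruled out; weight (1/4)·0 = 0.
If it is in envelope 3 (prior 1/4): the presenter has 2 equally likely choices, so probability 1/2; weight (1/4)·(1/2) = 1/8.
The weights sum to 5/8.
So P(the cheque in envelope 3 | the presenter opened envelope 2) = (1/8) / (5/8) = 1/5.

1/5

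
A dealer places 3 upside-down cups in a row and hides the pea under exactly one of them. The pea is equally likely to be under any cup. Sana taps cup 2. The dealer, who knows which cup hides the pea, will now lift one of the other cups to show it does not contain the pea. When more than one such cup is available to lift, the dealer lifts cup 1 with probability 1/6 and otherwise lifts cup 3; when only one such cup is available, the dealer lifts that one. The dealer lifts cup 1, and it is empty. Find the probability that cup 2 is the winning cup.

Apply Bayes' rule, conditioning on where the pea actually is.
If it is under cup 1 (prior 1/3): the dealer opened cup 1, so this case is ruled out; weight (1/3)·0 = 0.
If it is under cup 2 (prior 1/3): cup 1 is available, opened with probability 1/6; weight (1/3)·(1/6) = 1/18.
If it is under cup 3 (prior 1/3): only cup 1 is available, probability 1; weight (1/3)·1 = 1/3.
The weights sum to 7/18.
So P(the pea under cup 2 | the dealer opened cup 1) = (1/18) / (7/18) = 1/7.

1/7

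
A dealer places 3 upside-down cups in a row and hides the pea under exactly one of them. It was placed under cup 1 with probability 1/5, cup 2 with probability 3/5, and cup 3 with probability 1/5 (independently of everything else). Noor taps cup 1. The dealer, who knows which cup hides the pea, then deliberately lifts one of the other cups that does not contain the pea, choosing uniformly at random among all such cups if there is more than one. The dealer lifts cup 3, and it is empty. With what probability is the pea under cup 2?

Condition on the true location of the pea.
If it is under cup 1 (prior 1/5): the dealer has 2 equally likely choices, so probability 1/2; weight (1/5)·(1/2) = 1/10.
If it is under cup 2 (prior 3/5): the dealer has no choice, probability 1; weight (3/5)·1 = 3/5.
If it is under cup 3 (prior 1/5): the dealer opened cup 3, so this case is ruled out; weight (1/5)·0 = 0.
The weights sum to 7/10.
So P(the pea under cup 2 | the dealer opened cup 3) = (3/5) / (7/10) = 6/7.

6/7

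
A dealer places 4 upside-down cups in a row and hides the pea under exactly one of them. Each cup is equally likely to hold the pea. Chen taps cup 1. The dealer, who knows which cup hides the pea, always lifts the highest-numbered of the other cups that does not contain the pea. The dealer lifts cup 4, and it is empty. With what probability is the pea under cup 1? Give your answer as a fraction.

Apply Bayes' rule, conditioning on where the pea actually is.
If it is under any of cups 1, 2, and 3 (prior 1/4 each): cup 4 is the highest-numbered option available, probability 1; weight (1/4)·1 = 1/4 each.
If it is under cup 4 (prior 1/4): the dealer opened cup 4, so this case is ruled out; weight (1/4)·0 = 0.
The weights sum to 3/4.
So P(the pea under cup 1 | the dealer opened cup 4) = (1/4) / (3/4) = 1/3.

1/3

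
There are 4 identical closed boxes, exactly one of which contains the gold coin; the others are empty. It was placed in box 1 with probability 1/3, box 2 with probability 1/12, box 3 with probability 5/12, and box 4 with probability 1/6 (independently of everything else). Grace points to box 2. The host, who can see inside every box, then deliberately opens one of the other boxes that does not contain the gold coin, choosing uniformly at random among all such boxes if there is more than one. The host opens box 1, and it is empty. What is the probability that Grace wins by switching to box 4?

Condition on the true location of the gold coin.
If it is in box 1 (prior 1/3): the host opened box 1, so this case is ruled out; weight (1/3)·0 = 0.
If it is in box 2 (prior 1/12): the host has 3 equally likely choices, so probability 1/3; weight (1/12)·(1/3) = 1/36.
If it is in box 3 (prior 5/12): the host has 2 equally likely choices, so probability 1/2; weight (5/12)·(1/2) = 5/24.
If it is in box 4 (prior 1/6): the host has 2 equally likely choices, so probability 1/2; weight (1/6)·(1/2) = 1/12.
The weights sum to 23/72.
So P(the gold coin in box 4 | the host opened box 1) = (1/12) / (23/72) = 6/23.

6/23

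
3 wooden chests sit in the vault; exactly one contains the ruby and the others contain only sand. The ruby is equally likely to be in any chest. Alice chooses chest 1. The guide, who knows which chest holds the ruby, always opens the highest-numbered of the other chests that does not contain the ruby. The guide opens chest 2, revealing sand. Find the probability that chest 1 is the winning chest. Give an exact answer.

0

Apply Bayes' rule, conditioning on where the ruby actually is.
If it is in chest 1 (prior 1/3): the guide would have opened chest 3 instead, probability 0; weight (1/3)·0 = 0.
If it is in chest 2 (prior 1/3): the guide opened chest 2, so this case is ruled out; weight (1/3)·0 = 0.
If it is in chest 3 (prior 1/3): chest 2 is the highest-numbered option available, probability 1; weight (1/3)·1 = 1/3.
The weights sum to 1/3.
So P(the ruby in chest 1 | the guide opened chest 2) = 0 / (1/3) = 0.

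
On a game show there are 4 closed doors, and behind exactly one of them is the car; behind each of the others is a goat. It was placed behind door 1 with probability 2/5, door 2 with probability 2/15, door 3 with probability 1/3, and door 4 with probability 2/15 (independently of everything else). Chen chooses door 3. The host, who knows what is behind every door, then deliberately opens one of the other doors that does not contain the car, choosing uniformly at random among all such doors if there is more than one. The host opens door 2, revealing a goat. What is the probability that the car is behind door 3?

5/17

Apply Bayes' rule, conditioning on where the car actually is.
If it is behind door 1 (prior 2/5): the host has 2 equally likely choices, so probability 1/2; weight (2/5)·(1/2) = 1/5.
If it is behind door 2 (prior 2/15): the host opened door 2, so this case is ruled out; weight (2/15)·0 = 0.
If it is behind door 3 (prior 1/3): the host has 3 equally likely choices, so probability 1/3; weight (1/3)·(1/3) = 1/9.
If it is behind door 4 (prior 2/15): the host has 2 equally likely choices, so probability 1/2; weight (2/15)·(1/2) = 1/15.
The weights sum to 17/45.
So P(the car behind door 3 | the host opened door 2) = (1/9) / (17/45) = 5/17.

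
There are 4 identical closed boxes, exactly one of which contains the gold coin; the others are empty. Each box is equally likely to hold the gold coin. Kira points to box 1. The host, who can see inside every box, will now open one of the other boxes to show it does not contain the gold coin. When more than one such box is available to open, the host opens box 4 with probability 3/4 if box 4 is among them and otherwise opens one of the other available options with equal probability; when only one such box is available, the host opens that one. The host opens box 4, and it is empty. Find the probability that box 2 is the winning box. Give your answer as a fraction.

Condition on the true location of the gold coin.
If it is in any of boxes 1, 2, and 3 (prior 1/4 each): box 4 is available, opened with probability 3/4; weight (1/4)·(3/4) = 3/16 each.
If it is in box 4 (prior 1/4): the host opened box 4, so this case is ruled out; weight (1/4)·0 = 0.
The weights sum to 9/16.
So P(the gold coin in box 2 | the host opened box 4) = (3/16) / (9/16) = 1/3.

1/3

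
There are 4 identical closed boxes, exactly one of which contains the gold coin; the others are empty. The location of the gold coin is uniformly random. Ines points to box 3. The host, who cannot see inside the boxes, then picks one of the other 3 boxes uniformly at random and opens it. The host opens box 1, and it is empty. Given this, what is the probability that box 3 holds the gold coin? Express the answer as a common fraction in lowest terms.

Condition on the true location of the gold coin.
If it is in box 1 (prior 1/4): the host opened box 1, so this case is ruled out; weight (1/4)·0 = 0.
If it is in any of boxes 2, 3, and 4 (prior 1/4 each): the host picks box 1 with probability 1/3 regardless, and it is not the prize; weight (1/4)·(1/3) = 1/12 each.
The weights sum to 1/4.
So P(the gold coin in box 3 | the host opened box 1) = (1/12) / (1/4) = 1/3.

1/3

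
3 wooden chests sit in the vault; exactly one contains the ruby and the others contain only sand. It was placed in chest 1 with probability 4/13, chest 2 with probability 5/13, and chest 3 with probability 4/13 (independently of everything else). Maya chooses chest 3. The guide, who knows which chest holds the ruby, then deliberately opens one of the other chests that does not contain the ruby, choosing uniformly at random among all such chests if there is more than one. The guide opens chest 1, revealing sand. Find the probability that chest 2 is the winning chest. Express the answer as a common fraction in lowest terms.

Consider each possible location of the ruby in turn.
If it is in chest 1 (prior 4/13): the guide opened chest 1, so this case is ruled out; weight (4/13)·0 = 0.
If it is in chest 2 (prior 5/13): the guide has no choice, probability 1; weight (5/13)·1 = 5/13.
If it is in chest 3 (prior 4/13): the guide has 2 equally likely choices, so probability 1/2; weight (4/13)·(1/2) = 2/13.
The weights sum to 7/13.
So P(the ruby in chest 2 | the guide opened chest 1) = (5/13) / (7/13) = 5/7.

5/7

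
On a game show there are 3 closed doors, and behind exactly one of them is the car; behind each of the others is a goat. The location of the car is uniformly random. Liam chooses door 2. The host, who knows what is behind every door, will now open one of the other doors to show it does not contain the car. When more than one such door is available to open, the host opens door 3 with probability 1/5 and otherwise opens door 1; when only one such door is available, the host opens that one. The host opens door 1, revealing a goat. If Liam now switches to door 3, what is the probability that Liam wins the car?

5/9

Condition on the true location of the car.
If it is behind door 1 (prior 1/3): the host opened door 1, so this case is ruled out; weight (1/3)·0 = 0.
If it is behind door 2 (prior 1/3): door 3 is available but not opened, probability 4/5; weight (1/3)·(4/5) = 4/15.
If it is behind door 3 (prior 1/3): only door 1 is available, probability 1; weight (1/3)·1 = 1/3.
The weights sum to 3/5.
So P(the car behind door 3 | the host opened door 1) = (1/3) / (3/5) = 5/9.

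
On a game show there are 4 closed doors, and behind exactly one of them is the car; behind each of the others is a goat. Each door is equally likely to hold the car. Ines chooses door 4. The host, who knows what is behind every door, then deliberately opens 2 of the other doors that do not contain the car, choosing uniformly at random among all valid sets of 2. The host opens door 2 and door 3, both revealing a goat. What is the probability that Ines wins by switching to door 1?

3/4

Condition on the true location of the car.
If it is behind door 1 (prior 1/4): the host has no choice, probability 1; weight (1/4)·1 = 1/4.
If it is behind either of doors 2 and 3 (prior 1/4 each): that door was opened and seen not to hold the prize — ruled out; weight (1/4)·0 = 0 each.
If it is behind door 4 (prior 1/4): the host has 3 equally likely choices, so probability 1/3; weight (1/4)·(1/3) = 1/12.
The weights sum to 1/3.
So P(the car behind door 1 | the host opened door 2 and door 3) = (1/4) / (1/3) = 3/4.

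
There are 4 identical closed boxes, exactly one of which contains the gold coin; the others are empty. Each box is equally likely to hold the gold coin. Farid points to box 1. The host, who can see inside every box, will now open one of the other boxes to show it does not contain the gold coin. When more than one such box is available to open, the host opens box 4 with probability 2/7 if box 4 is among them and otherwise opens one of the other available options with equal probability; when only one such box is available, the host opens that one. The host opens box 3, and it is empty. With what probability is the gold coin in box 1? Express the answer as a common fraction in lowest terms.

5/22

Apply Bayes' rule, conditioning on where the gold coin actually is.
If it is in box 1 (prior 1/4): box 4 is available but not opened; box 3 gets probability (1 − 2/7)/2 = 5/14; weight (1/4)·(5/14) = 5/56.
If it is in box 2 (prior 1/4): box 4 is available but not opened, probability 5/7; weight (1/4)·(5/7) = 5/28.
If it is in box 3 (prior 1/4): the host opened box 3, so this case is ruled out; weight (1/4)·0 = 0.
If it is in box 4 (prior 1/4): box 4 holds the prize so is unavailable; the host chooses uniformly among the 2 others, probability 1/2; weight (1/4)·(1/2) = 1/8.
The weights sum to 11/28.
So P(the gold coin in box 1 | the host opened box 3) = (5/56) / (11/28) = 5/22.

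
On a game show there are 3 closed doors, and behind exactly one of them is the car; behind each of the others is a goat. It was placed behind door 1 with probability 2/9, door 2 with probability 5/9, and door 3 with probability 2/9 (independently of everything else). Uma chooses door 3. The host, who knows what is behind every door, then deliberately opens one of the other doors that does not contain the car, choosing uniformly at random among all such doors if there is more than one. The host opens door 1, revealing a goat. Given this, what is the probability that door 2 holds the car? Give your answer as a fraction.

Apply Bayes' rule, conditioning on where the car actually is.
If it is behind door 1 (prior 2/9): the host opened door 1, so this case is ruled out; weight (2/9)·0 = 0.
If it is behind door 2 (prior 5/9): the host has no choice, probability 1; weight (5/9)·1 = 5/9.
If it is behind door 3 (prior 2/9): the host has 2 equally likely choices, so probability 1/2; weight (2/9)·(1/2) = 1/9.
The weights sum to 2/3.
So P(the car behind door 2 | the host opened door 1) = (5/9) / (2/3) = 5/6.

5/6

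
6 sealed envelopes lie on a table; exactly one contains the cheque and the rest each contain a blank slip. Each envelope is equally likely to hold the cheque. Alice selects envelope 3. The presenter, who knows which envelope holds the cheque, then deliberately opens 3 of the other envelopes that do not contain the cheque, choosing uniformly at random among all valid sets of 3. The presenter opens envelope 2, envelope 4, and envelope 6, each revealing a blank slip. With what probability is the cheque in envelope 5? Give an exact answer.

5/12

Apply Bayes' rule, conditioning on where the cheque actually is.
If it is in either of envelopes 1 and 5 (prior 1/6 each): the presenter has 4 equally likely choices, so probability 1/4; weight (1/6)·(1/4) = 1/24 each.
If it is in any of envelopes 2, 4, and 6 (prior 1/6 each): that envelope was opened and seen not to hold the prize — ruled out; weight (1/6)·0 = 0 each.
If it is in envelope 3 (prior 1/6): the presenter has 10 equally likely choices, so probability 1/10; weight (1/6)·(1/10) = 1/60.
The weights sum to 1/10.
So P(the cheque in envelope 5 | the presenter opened envelope 2, envelope 4, and envelope 6) = (1/24) / (1/10) = 5/12.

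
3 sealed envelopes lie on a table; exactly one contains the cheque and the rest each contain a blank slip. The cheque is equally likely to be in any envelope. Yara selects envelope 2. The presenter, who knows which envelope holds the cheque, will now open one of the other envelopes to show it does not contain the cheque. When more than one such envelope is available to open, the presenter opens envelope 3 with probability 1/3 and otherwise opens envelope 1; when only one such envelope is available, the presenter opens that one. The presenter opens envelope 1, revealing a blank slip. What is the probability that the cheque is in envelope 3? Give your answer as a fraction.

Condition on the true location of the cheque.
If it is in envelope 1 (prior 1/3): the presenter opened envelope 1, so this case is ruled out; weight (1/3)·0 = 0.
If it is in envelope 2 (prior 1/3): envelope 3 is available but not opened, probability 2/3; weight (1/3)·(2/3) = 2/9.
If it is in envelope 3 (prior 1/3): only envelope 1 is available, probability 1; weight (1/3)·1 = 1/3.
The weights sum to 5/9.
So P(the cheque in envelope 3 | the presenter opened envelope 1) = (1/3) / (5/9) = 3/5.

3/5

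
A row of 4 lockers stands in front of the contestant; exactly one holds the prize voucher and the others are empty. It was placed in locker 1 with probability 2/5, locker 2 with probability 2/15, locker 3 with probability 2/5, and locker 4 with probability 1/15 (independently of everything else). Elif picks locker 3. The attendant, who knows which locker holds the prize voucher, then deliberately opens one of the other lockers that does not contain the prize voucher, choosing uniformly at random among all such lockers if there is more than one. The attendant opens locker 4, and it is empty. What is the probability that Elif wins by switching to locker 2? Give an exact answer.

1/6

Condition on the true location of the prize voucher.
If it is in locker 1 (prior 2/5): the attendant has 2 equally likely choices, so probability 1/2; weight (2/5)·(1/2) = 1/5.
If it is in locker 2 (prior 2/15): the attendant has 2 equally likely choices, so probability 1/2; weight (2/15)·(1/2) = 1/15.
If it is in locker 3 (prior 2/5): the attendant has 3 equally likely choices, so probability 1/3; weight (2/5)·(1/3) = 2/15.
If it is in locker 4 (prior 1/15): the attendant opened locker 4, so this case is ruled out; weight (1/15)·0 = 0.
The weights sum to 2/5.
So P(the prize voucher in locker 2 | the attendant opened locker 4) = (1/15) / (2/5) = 1/6.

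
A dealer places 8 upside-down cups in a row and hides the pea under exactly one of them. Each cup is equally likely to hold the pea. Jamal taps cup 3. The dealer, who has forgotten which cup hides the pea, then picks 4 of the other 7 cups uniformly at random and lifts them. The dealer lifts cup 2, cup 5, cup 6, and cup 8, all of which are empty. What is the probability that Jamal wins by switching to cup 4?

Consider each possible location of the pea in turn.
If it is under any of cups 1, 3, 4, and 7 (prior 1/8 each): the dealer picks exactly this set with probability 1/35 regardless, and none is the prize; weight (1/8)·(1/35) = 1/280 each.
If it is under any of cups 2, 5, 6, and 8 (prior 1/8 each): that cup was opened and seen not to hold the prize — ruled out; weight (1/8)·0 = 0 each.
The weights sum to 1/70.
So P(the pea under cup 4 | the dealer opened cup 2, cup 5, cup 6, and cup 8) = (1/280) / (1/70) = 1/4.

1/4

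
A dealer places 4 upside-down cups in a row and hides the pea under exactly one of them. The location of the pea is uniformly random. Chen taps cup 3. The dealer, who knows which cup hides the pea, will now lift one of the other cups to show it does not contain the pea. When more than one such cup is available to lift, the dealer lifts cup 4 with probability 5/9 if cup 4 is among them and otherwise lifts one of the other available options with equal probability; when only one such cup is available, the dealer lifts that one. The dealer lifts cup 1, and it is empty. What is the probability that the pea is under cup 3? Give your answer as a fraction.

Apply Bayes' rule, conditioning on where the pea actually is.
If it is under cup 1 (prior 1/4): the dealer opened cup 1, so this case is ruled out; weight (1/4)·0 = 0.
If it is under cup 2 (prior 1/4): cup 4 is available but not opened, probability 4/9; weight (1/4)·(4/9) = 1/9.
If it is under cup 3 (prior 1/4): cup 4 is available but not opened; cup 1 gets probability (1 − 5/9)/2 = 2/9; weight (1/4)·(2/9) = 1/18.
If it is under cup 4 (prior 1/4): cup 4 holds the prize so is unavailable; the dealer chooses uniformly among the 2 others, probability 1/2; weight (1/4)·(1/2) = 1/8.
The weights sum to 7/24.
So P(the pea under cup 3 | the dealer opened cup 1) = (1/18) / (7/24) = 4/21.

4/21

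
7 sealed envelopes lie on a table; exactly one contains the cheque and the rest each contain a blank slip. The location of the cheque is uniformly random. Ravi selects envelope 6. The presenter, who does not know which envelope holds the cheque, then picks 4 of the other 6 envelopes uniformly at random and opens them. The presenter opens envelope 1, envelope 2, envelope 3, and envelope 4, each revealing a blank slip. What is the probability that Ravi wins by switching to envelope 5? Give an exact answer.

Because the presenter chose which envelopes to open without knowing where the cheque is, the choice is independent of the prize location. Learning that none of the 4 opened envelopes holds the cheque simply rules out those 4 locations and leaves the remaining 3 envelopes still equally likely by symmetry.
So P(the cheque in envelope 5) = 1/3.

1/3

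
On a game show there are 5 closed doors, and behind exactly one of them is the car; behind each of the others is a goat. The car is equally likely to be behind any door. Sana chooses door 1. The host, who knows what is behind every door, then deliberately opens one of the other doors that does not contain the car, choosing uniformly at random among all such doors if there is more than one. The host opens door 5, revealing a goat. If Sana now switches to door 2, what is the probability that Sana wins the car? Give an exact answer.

Condition on the true location of the car.
If it is behind door 1 (prior 1/5): the host has 4 equally likely choices, so probability 1/4; weight (1/5)·(1/4) = 1/20.
If it is behind any of doors 2, 3, and 4 (prior 1/5 each): the host has 3 equally likely choices, so probability 1/3; weight (1/5)·(1/3) = 1/15 each.
If it is behind door 5 (prior 1/5): the host opened door 5, so this case is ruled out; weight (1/5)·0 = 0.
The weights sum to 1/4.
So P(the car behind door 2 | the host opened door 5) = (1/15) / (1/4) = 4/15.

4/15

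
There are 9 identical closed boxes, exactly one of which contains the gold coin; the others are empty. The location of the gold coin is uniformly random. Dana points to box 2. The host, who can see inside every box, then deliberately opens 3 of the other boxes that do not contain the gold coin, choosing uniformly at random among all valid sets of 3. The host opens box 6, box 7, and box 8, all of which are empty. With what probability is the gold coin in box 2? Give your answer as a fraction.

Apply Bayes' rule, conditioning on where the gold coin actually is.
If it is in any of boxes 1, 3, 4, 5, and 9 (prior 1/9 each): the host has 35 equally likely choices, so probability 1/35; weight (1/9)·(1/35) = 1/315 each.
If it is in box 2 (prior 1/9): the host has 56 equally likely choices, so probability 1/56; weight (1/9)·(1/56) = 1/504.
If it is in any of boxes 6, 7, and 8 (prior 1/9 each): that box was opened and seen not to hold the prize — ruled out; weight (1/9)·0 = 0 each.
The weights sum to 1/56.
So P(the gold coin in box 2 | the host opened box 6, box 7, and box 8) = (1/504) / (1/56) = 1/9.

1/9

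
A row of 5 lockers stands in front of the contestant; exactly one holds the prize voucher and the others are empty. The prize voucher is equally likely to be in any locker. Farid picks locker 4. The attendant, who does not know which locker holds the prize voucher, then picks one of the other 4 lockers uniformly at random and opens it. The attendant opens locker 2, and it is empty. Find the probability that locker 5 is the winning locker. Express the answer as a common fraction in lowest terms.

1/4

Because the attendant chose which locker to open without knowing where the prize voucher is, the choice is independent of the prize location. Learning that locker 2 does not hold the prize voucher simply rules out that one location and leaves the remaining 4 lockers still equally likely by symmetry.
So P(the prize voucher in locker 5) = 1/4.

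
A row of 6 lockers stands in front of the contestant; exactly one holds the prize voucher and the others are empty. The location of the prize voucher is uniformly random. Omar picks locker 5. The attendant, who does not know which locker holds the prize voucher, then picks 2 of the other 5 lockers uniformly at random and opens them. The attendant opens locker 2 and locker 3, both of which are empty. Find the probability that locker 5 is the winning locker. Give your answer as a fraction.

1/4

Condition on the true location of the prize voucher.
If it is in any of lockers 1, 4, 5, and 6 (prior 1/6 each): the attendant picks exactly this set with probability 1/10 regardless, and none is the prize; weight (1/6)·(1/10) = 1/60 each.
If it is in either of lockers 2 and 3 (prior 1/6 each): that locker was opened and seen not to hold the prize — ruled out; weight (1/6)·0 = 0 each.
The weights sum to 1/15.
So P(the prize voucher in locker 5 | the attendant opened locker 2 and locker 3) = (1/60) / (1/15) = 1/4.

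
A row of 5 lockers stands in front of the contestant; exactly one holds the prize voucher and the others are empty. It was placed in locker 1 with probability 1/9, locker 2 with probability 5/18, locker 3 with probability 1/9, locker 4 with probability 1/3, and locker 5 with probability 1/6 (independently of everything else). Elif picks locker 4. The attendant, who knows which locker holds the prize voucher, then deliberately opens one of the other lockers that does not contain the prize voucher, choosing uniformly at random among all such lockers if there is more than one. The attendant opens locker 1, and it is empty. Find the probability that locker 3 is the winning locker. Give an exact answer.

4/29

Condition on the true location of the prize voucher.
If it is in locker 1 (prior 1/9): the attendant opened locker 1, so this case is ruled out; weight (1/9)·0 = 0.
If it is in locker 2 (prior 5/18): the attendant has 3 equally likely choices, so probability 1/3; weight (5/18)·(1/3) = 5/54.
If it is in locker 3 (prior 1/9): the attendant has 3 equally likely choices, so probability 1/3; weight (1/9)·(1/3) = 1/27.
If it is in locker 4 (prior 1/3): the attendant has 4 equally likely choices, so probability 1/4; weight (1/3)·(1/4) = 1/12.
If it is in locker 5 (prior 1/6): the attendant has 3 equally likely choices, so probability 1/3; weight (1/6)·(1/3) = 1/18.
The weights sum to 29/108.
So P(the prize voucher in locker 3 | the attendant opened locker 1) = (1/27) / (29/108) = 4/29.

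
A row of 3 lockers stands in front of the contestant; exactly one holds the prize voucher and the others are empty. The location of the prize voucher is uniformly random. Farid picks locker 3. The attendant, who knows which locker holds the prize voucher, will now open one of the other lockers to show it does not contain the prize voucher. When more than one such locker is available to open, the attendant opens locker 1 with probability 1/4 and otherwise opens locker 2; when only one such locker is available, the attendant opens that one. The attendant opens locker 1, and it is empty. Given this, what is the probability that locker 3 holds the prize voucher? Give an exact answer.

1/5

Consider each possible location of the prize voucher in turn.
If it is in locker 1 (prior 1/3): the attendant opened locker 1, so this case is ruled out; weight (1/3)·0 = 0.
If it is in locker 2 (prior 1/3): only locker 1 is available, probability 1; weight (1/3)·1 = 1/3.
If it is in locker 3 (prior 1/3): locker 1 is available, opened with probability 1/4; weight (1/3)·(1/4) = 1/12.
The weights sum to 5/12.
So P(the prize voucher in locker 3 | the attendant opened locker 1) = (1/12) / (5/12) = 1/5.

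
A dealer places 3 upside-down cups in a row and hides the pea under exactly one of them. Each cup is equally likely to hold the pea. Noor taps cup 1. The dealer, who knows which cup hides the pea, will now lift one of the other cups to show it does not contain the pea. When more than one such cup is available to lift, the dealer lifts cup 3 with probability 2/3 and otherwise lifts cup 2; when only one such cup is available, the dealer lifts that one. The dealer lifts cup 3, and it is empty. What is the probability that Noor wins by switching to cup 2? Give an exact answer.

Condition on the true location of the pea.
If it is under cup 1 (prior 1/3): cup 3 is available, opened with probability 2/3; weight (1/3)·(2/3) = 2/9.
If it is under cup 2 (prior 1/3): only cup 3 is available, probability 1; weight (1/3)·1 = 1/3.
If it is under cup 3 (prior 1/3): the dealer opened cup 3, so this case is ruled out; weight (1/3)·0 = 0.
The weights sum to 5/9.
So P(the pea under cup 2 | the dealer opened cup 3) = (1/3) / (5/9) = 3/5.

3/5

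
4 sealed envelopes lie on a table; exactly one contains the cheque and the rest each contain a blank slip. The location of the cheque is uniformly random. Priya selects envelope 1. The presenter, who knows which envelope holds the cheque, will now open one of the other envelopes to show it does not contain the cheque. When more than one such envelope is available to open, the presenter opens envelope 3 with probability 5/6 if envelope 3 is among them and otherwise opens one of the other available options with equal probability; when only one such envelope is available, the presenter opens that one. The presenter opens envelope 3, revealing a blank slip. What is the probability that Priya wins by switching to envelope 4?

1/3

Condition on the true location of the cheque.
If it is in any of envelopes 1, 2, and 4 (prior 1/4 each): envelope 3 is available, opened with probability 5/6; weight (1/4)·(5/6) = 5/24 each.
If it is in envelope 3 (prior 1/4): the presenter opened envelope 3, so this case is ruled out; weight (1/4)·0 = 0.
The weights sum to 5/8.
So P(the cheque in envelope 4 | the presenter opened envelope 3) = (5/24) / (5/8) = 1/3.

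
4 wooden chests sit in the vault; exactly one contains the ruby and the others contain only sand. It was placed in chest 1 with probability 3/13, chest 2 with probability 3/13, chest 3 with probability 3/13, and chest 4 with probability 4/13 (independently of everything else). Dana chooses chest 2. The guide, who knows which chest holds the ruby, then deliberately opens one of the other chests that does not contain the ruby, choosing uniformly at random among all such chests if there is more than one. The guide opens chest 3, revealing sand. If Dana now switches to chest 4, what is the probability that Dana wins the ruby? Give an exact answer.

4/9

Condition on the true location of the ruby.
If it is in chest 1 (prior 3/13): the guide has 2 equally likely choices, so probability 1/2; weight (3/13)·(1/2) = 3/26.
If it is in chest 2 (prior 3/13): the guide has 3 equally likely choices, so probability 1/3; weight (3/13)·(1/3) = 1/13.
If it is in chest 3 (prior 3/13): the guide opened chest 3, so this case is ruled out; weight (3/13)·0 = 0.
If it is in chest 4 (prior 4/13): the guide has 2 equally likely choices, so probability 1/2; weight (4/13)·(1/2) = 2/13.
The weights sum to 9/26.
So P(the ruby in chest 4 | the guide opened chest 3) = (2/13) / (9/26) = 4/9.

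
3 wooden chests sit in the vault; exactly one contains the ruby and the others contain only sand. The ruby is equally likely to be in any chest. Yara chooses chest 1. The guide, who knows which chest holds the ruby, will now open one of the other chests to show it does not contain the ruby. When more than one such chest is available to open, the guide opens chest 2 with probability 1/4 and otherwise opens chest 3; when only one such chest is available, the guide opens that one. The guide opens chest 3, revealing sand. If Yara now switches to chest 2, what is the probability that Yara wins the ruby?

4/7

Apply Bayes' rule, conditioning on where the ruby actually is.
If it is in chest 1 (prior 1/3): chest 2 is available but not opened, probability 3/4; weight (1/3)·(3/4) = 1/4.
If it is in chest 2 (prior 1/3): only chest 3 is available, probability 1; weight (1/3)·1 = 1/3.
If it is in chest 3 (prior 1/3): the guide opened chest 3, so this case is ruled out; weight (1/3)·0 = 0.
The weights sum to 7/12.
So P(the ruby in chest 2 | the guide opened chest 3) = (1/3) / (7/12) = 4/7.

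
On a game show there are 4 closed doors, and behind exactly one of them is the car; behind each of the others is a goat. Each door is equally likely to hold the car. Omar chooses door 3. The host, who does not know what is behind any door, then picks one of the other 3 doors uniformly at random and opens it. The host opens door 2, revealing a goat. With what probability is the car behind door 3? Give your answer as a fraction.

Consider each possible location of the car in turn.
If it is behind any of doors 1, 3, and 4 (prior 1/4 each): the host picks door 2 with probability 1/3 regardless, and it is not the prize; weight (1/4)·(1/3) = 1/12 each.
If it is behind door 2 (prior 1/4): the host opened door 2, so this case is ruled out; weight (1/4)·0 = 0.
The weights sum to 1/4.
So P(the car behind door 3 | the host opened door 2) = (1/12) / (1/4) = 1/3.

1/3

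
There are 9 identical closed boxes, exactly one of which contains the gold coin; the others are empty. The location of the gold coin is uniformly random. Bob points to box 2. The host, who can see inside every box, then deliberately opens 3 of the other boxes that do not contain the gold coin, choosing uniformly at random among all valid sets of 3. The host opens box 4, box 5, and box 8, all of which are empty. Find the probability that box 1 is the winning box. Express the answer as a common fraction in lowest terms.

Apply Bayes' rule, conditioning on where the gold coin actually is.
If it is in any of boxes 1, 3, 6, 7, and 9 (prior 1/9 each): the host has 35 equally likely choices, so probability 1/35; weight (1/9)·(1/35) = 1/315 each.
If it is in box 2 (prior 1/9): the host has 56 equally likely choices, so probability 1/56; weight (1/9)·(1/56) = 1/504.
If it is in any of boxes 4, 5, and 8 (prior 1/9 each): that box was opened and seen not to hold the prize — ruled out; weight (1/9)·0 = 0 each.
The weights sum to 1/56.
So P(the gold coin in box 1 | the host opened box 4, box 5, and box 8) = (1/315) / (1/56) = 8/45.

8/45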